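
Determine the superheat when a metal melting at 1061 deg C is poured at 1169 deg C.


Formula: Superheat = T_pour - T_melt
Superheat = 1169 - 1061 = 108 deg C

Final answer: 108 deg C


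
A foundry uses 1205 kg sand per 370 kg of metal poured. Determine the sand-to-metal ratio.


Formula: Sand-to-Metal Ratio = W_sand / W_metal
Ratio = 1205 kg / 370 kg = 3.2568

Answer: 3.2568


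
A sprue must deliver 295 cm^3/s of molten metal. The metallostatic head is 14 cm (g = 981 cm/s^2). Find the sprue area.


Formula: v = sqrt(2*g*h), A = Q/v
Velocity: v = sqrt(2 * 981 * 14) = sqrt(27468) = 165.7347 cm/s
Sprue area: A = Q / v = 295 / 165.7347 = 1.7800 cm^2

1.7800 cm^2


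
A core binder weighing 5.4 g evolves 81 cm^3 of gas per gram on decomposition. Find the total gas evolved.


Formula: V_gas = W_binder * gas_evolution_rate
V = 5.4 g * 81 cm^3/g = 437.4000 cm^3


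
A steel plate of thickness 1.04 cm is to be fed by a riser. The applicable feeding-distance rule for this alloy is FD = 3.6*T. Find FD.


Formula: FD = 3.6 * T  (riser feeding-distance rule)
FD = 3.6 * 1.04 cm = 3.7440 cm

3.7440 cm


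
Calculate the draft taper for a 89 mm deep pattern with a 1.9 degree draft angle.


Formula: taper = depth * tan(draft_angle)
tan(1.9 deg) = 0.0331734
taper = 89 mm * 0.0331734 = 2.9524 mm

2.9524 mm


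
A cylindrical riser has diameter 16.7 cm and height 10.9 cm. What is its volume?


Formula: V = pi * (D/2)^2 * H  (cylinder volume)
Radius = D/2 = 16.7/2 = 8.35 cm
V = pi * 8.35^2 * 10.9 = 2387.5327 cm^3

Answer: 2387.5327 cm^3


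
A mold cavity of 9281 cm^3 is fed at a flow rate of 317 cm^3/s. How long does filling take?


Formula: t_fill = V_mold / Q_flow
t = 9281 cm^3 / 317 cm^3/s = 29.2776 s

Final answer: 29.2776 s


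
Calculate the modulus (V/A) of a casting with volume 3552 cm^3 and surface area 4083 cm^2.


Formula: Casting Modulus M = V / A
M = 3552 cm^3 / 4083 cm^2 = 0.8699 cm

0.8699 cm


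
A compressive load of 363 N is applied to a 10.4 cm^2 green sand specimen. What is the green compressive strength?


Formula: Compressive Strength = Force / Area
Strength = 363 N / 10.4 cm^2 = 34.9038 N/cm^2


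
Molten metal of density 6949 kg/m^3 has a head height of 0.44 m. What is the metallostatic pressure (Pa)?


Formula: P = rho * g * h
rho * g = 6949 * 9.81 = 68169.69 N/m^3
P = 68169.69 * 0.44 = 29994.6636 Pa

29994.6636 Pa


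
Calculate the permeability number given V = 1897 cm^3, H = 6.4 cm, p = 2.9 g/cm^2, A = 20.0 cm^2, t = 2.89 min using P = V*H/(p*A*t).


Formula: Permeability Number P = (V * H) / (p * A * t)
Numerator: V * H = 1897 * 6.4 = 12140.8
Denominator: p * A * t = 2.9 * 20.0 * 2.89 = 167.62
P = 12140.8 / 167.62 = 72.4305

72.4305


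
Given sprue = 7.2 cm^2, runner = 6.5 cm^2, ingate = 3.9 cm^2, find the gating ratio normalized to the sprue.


Sprue:Runner:Ingate = 1 : 6.5/7.2 : 3.9/7.2 = 1:0.90:0.54

1:0.90:0.54


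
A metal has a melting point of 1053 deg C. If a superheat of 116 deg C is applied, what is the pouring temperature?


Formula: T_pour = T_melt + Superheat
T_pour = 1053 + 116 = 1169 deg C

1169 deg C


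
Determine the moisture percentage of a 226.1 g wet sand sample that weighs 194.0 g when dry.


Formula: MC = (W_wet - W_dry) / W_wet * 100
Water mass = 226.1 - 194.0 = 32.1 g
MC = 32.1 / 226.1 * 100 = 14.1973%


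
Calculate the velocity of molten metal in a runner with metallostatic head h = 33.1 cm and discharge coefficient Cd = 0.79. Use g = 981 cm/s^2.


Formula: v = Cd * sqrt(2 * g * h)  (Torricelli with discharge coefficient)
2*g*h = 2 * 981 * 33.1 = 64942.2 cm^2/s^2
sqrt(64942.2) = 254.83760 cm/s
v = 0.79 * 254.83760 = 201.3217 cm/s

201.3217 cm/s


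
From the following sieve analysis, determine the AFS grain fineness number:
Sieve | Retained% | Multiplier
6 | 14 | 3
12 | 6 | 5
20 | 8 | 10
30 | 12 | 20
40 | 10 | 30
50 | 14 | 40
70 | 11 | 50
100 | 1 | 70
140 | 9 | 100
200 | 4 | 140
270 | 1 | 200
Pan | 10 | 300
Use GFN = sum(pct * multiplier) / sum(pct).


Formula: GFN = sum(pct * multiplier) / sum(pct)
sum(pct * multiplier) = 6532
sum(pct) = 100
GFN = 6532 / 100 = 65.32


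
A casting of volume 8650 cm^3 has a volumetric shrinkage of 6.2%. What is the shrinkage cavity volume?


Formula: V_shrink = V_casting * shrinkage_pct / 100
V_shrink = 8650 cm^3 * 6.2 / 100 = 536.3000 cm^3


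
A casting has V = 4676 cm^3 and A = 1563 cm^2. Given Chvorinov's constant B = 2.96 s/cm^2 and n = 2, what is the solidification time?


Formula: t_s = B * (V/A)^n  (Chvorinov's rule, n=2)
Modulus M = V/A = 4676/1563 = 2.991683 cm
M^2 = 2.991683^2 = 8.950167 cm^2
t_s = 2.96 * 8.950167 = 26.4925 s

26.4925 s


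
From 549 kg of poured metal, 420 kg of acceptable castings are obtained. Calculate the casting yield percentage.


Formula: Casting Yield = (W_good / W_total) * 100
Yield = (420 kg / 549 kg) * 100 = 76.5027%

Final answer: 76.5027%


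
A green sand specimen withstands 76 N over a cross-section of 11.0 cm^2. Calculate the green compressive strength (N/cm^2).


Formula: Compressive Strength = Force / Area
Strength = 76 N / 11.0 cm^2 = 6.9091 N/cm^2


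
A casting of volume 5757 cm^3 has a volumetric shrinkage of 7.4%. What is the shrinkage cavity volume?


Formula: V_shrink = V_casting * shrinkage_pct / 100
V_shrink = 5757 cm^3 * 7.4 / 100 = 426.0180 cm^3

426.0180 cm^3


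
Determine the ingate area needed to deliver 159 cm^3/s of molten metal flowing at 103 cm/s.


Formula: A_ingate = Q / v  (continuity equation)
A = 159 cm^3/s / 103 cm/s = 1.5437 cm^2


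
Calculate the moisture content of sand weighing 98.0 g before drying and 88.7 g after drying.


Formula: MC = (W_wet - W_dry) / W_wet * 100
Water mass = 98.0 - 88.7 = 9.3 g
MC = 9.3 / 98.0 * 100 = 9.4898%

9.4898%


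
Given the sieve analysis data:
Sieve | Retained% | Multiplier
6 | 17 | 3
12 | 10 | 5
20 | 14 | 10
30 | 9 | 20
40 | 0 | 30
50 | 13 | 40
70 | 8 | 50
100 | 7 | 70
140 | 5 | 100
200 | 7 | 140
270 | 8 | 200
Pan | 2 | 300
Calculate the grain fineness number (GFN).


Formula: GFN = sum(pct * multiplier) / sum(pct)
sum(pct * multiplier) = 5511
sum(pct) = 100
GFN = 5511 / 100 = 55.11

Answer: 55.11


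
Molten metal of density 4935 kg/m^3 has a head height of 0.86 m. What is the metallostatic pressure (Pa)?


Formula: P = rho * g * h
rho * g = 4935 * 9.81 = 48412.35 N/m^3
P = 48412.35 * 0.86 = 41634.6210 Pa

Answer: 41634.6210 Pa


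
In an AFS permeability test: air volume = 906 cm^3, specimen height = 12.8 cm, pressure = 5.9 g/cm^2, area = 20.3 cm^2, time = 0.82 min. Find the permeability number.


Formula: Permeability Number P = (V * H) / (p * A * t)
Numerator: V * H = 906 * 12.8 = 11596.8
Denominator: p * A * t = 5.9 * 20.3 * 0.82 = 98.2114
P = 11596.8 / 98.2114 = 118.0800


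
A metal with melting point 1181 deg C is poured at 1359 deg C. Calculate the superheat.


Formula: Superheat = T_pour - T_melt
Superheat = 1359 - 1181 = 178 deg C

178 deg C


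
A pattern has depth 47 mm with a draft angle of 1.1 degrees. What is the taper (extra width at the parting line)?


Formula: taper = depth * tan(draft_angle)
tan(1.1 deg) = 0.0192010
taper = 47 mm * 0.0192010 = 0.9024 mm

Final answer: 0.9024 mm


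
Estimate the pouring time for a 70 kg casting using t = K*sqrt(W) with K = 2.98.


Formula: t = K * sqrt(W)
sqrt(W) = sqrt(70) = 8.36660
t = 2.98 * 8.36660 = 24.9325 s

Final answer: 24.9325 s


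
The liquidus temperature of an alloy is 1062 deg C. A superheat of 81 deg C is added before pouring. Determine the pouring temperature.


Formula: T_pour = T_melt + Superheat
T_pour = 1062 + 81 = 1143 deg C

1143 deg C


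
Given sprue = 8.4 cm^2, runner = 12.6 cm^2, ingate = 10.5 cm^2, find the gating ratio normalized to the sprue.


Sprue:Runner:Ingate = 1 : 12.6/8.4 : 10.5/8.4 = 1:1.50:1.25

1:1.50:1.25


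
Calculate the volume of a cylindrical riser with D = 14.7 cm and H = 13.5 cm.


Formula: V = pi * (D/2)^2 * H  (cylinder volume)
Radius = D/2 = 14.7/2 = 7.35 cm
V = pi * 7.35^2 * 13.5 = 2291.1753 cm^3


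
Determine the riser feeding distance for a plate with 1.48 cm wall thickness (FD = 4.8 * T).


Formula: FD = 4.8 * T  (riser feeding-distance rule)
FD = 4.8 * 1.48 cm = 7.1040 cm

Final answer: 7.1040 cm


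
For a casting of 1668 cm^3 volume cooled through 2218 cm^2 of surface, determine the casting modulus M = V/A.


Formula: Casting Modulus M = V / A
M = 1668 cm^3 / 2218 cm^2 = 0.7520 cm

Answer: 0.7520 cm


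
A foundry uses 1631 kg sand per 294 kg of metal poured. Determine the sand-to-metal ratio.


Formula: Sand-to-Metal Ratio = W_sand / W_metal
Ratio = 1631 kg / 294 kg = 5.5476

5.5476


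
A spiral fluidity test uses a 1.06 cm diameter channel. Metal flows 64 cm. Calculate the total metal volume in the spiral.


Formula: V = pi * (d/2)^2 * L  (cylinder volume)
Radius = 1.06/2 = 0.53 cm
V = pi * 0.53^2 * 64 = 56.4783 cm^3


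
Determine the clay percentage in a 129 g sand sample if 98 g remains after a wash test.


Formula: Clay% = (W_total - W_washed) / W_total * 100
Clay mass = 129 - 98 = 31 g
Clay% = 31 / 129 * 100 = 24.0310%

Final answer: 24.0310%


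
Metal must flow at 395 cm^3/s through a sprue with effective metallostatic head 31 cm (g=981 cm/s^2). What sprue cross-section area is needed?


Formula: v = sqrt(2*g*h), A = Q/v
Velocity: v = sqrt(2 * 981 * 31) = sqrt(60822) = 246.6212 cm/s
Sprue area: A = Q / v = 395 / 246.6212 = 1.6016 cm^2

1.6016 cm^2


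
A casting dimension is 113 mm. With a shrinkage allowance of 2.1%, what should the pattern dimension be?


Formula: L_pattern = L_casting * (1 + shrinkage_rate/100)
Shrinkage factor = 1 + 2.1/100 = 1.021
L_pattern = 113 mm * 1.021 = 115.3730 mm

Answer: 115.3730 mm


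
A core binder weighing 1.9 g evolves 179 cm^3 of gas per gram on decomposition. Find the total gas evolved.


Formula: V_gas = W_binder * gas_evolution_rate
V = 1.9 g * 179 cm^3/g = 340.1000 cm^3


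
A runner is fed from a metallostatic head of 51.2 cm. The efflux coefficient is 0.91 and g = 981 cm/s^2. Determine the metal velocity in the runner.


Formula: v = Cd * sqrt(2 * g * h)  (Torricelli with discharge coefficient)
2*g*h = 2 * 981 * 51.2 = 100454.4 cm^2/s^2
sqrt(100454.4) = 316.94542 cm/s
v = 0.91 * 316.94542 = 288.4203 cm/s


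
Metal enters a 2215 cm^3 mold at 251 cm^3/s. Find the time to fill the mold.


Formula: t_fill = V_mold / Q_flow
t = 2215 cm^3 / 251 cm^3/s = 8.8247 s

Answer: 8.8247 s


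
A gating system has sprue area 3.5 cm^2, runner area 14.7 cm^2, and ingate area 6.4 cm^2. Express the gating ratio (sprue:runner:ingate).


Sprue:Runner:Ingate = 1 : 14.7/3.5 : 6.4/3.5 = 1:4.20:1.83

Final answer: 1:4.20:1.83


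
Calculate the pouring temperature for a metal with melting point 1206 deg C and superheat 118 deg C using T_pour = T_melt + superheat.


Formula: T_pour = T_melt + Superheat
T_pour = 1206 + 118 = 1324 deg C


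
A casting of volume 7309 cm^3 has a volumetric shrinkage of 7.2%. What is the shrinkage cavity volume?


Formula: V_shrink = V_casting * shrinkage_pct / 100
V_shrink = 7309 cm^3 * 7.2 / 100 = 526.2480 cm^3

Answer: 526.2480 cm^3


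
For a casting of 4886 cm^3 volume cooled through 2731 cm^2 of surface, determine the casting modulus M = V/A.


Formula: Casting Modulus M = V / A
M = 4886 cm^3 / 2731 cm^2 = 1.7891 cm

Final answer: 1.7891 cm


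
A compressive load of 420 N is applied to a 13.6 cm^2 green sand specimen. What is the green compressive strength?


Formula: Compressive Strength = Force / Area
Strength = 420 N / 13.6 cm^2 = 30.8824 N/cm^2


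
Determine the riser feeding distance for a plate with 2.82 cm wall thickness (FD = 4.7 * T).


Formula: FD = 4.7 * T  (riser feeding-distance rule)
FD = 4.7 * 2.82 cm = 13.2540 cm

13.2540 cm


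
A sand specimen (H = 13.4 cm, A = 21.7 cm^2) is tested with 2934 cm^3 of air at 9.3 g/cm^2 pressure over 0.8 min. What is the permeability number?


Formula: Permeability Number P = (V * H) / (p * A * t)
Numerator: V * H = 2934 * 13.4 = 39315.6
Denominator: p * A * t = 9.3 * 21.7 * 0.8 = 161.448
P = 39315.6 / 161.448 = 243.5187

Final answer: 243.5187


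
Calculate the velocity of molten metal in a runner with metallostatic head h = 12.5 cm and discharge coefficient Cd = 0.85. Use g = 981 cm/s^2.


Formula: v = Cd * sqrt(2 * g * h)  (Torricelli with discharge coefficient)
2*g*h = 2 * 981 * 12.5 = 24525.0 cm^2/s^2
sqrt(24525.0) = 156.60460 cm/s
v = 0.85 * 156.60460 = 133.1139 cm/s

Final answer: 133.1139 cm/s


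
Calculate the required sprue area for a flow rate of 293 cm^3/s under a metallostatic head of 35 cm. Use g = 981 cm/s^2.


Formula: v = sqrt(2*g*h), A = Q/v
Velocity: v = sqrt(2 * 981 * 35) = sqrt(68670) = 262.0496 cm/s
Sprue area: A = Q / v = 293 / 262.0496 = 1.1181 cm^2


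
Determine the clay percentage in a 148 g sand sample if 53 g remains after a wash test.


Formula: Clay% = (W_total - W_washed) / W_total * 100
Clay mass = 148 - 53 = 95 g
Clay% = 95 / 148 * 100 = 64.1892%

Answer: 64.1892%


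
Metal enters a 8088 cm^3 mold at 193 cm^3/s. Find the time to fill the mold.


Formula: t_fill = V_mold / Q_flow
t = 8088 cm^3 / 193 cm^3/s = 41.9067 s


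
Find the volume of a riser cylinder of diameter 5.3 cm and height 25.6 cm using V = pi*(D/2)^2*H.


Formula: V = pi * (D/2)^2 * H  (cylinder volume)
Radius = D/2 = 5.3/2 = 2.65 cm
V = pi * 2.65^2 * 25.6 = 564.7830 cm^3

Final answer: 564.7830 cm^3


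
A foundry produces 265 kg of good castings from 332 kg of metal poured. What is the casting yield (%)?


Formula: Casting Yield = (W_good / W_total) * 100
Yield = (265 kg / 332 kg) * 100 = 79.8193%


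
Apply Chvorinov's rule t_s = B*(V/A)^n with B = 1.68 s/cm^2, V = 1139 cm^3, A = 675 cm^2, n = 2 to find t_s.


Formula: t_s = B * (V/A)^n  (Chvorinov's rule, n=2)
Modulus M = V/A = 1139/675 = 1.687407 cm
M^2 = 1.687407^2 = 2.847342 cm^2
t_s = 1.68 * 2.847342 = 4.7835 s

4.7835 s


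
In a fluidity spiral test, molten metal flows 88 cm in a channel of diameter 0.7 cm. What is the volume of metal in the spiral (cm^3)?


Formula: V = pi * (d/2)^2 * L  (cylinder volume)
Radius = 0.7/2 = 0.35 cm
V = pi * 0.35^2 * 88 = 33.8664 cm^3

Answer: 33.8664 cm^3


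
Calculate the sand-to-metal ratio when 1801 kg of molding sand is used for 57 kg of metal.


Formula: Sand-to-Metal Ratio = W_sand / W_metal
Ratio = 1801 kg / 57 kg = 31.5965

Final answer: 31.5965


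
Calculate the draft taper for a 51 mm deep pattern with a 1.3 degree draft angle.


Formula: taper = depth * tan(draft_angle)
tan(1.3 deg) = 0.0226932
taper = 51 mm * 0.0226932 = 1.1574 mm


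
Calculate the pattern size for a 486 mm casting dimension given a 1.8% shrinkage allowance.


Formula: L_pattern = L_casting * (1 + shrinkage_rate/100)
Shrinkage factor = 1 + 1.8/100 = 1.018
L_pattern = 486 mm * 1.018 = 494.7480 mm

Final answer: 494.7480 mm


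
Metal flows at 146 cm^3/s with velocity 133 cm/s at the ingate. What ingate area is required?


Formula: A_ingate = Q / v  (continuity equation)
A = 146 cm^3/s / 133 cm/s = 1.0977 cm^2


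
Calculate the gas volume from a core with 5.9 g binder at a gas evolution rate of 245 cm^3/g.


Formula: V_gas = W_binder * gas_evolution_rate
V = 5.9 g * 245 cm^3/g = 1445.5000 cm^3


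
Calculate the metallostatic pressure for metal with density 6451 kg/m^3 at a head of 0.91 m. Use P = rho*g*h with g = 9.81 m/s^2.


Formula: P = rho * g * h
rho * g = 6451 * 9.81 = 63284.31 N/m^3
P = 63284.31 * 0.91 = 57588.7221 Pa

Final answer: 57588.7221 Pa


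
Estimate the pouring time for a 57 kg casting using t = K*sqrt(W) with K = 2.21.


Formula: t = K * sqrt(W)
sqrt(W) = sqrt(57) = 7.54983
t = 2.21 * 7.54983 = 16.6851 s

Final answer: 16.6851 s


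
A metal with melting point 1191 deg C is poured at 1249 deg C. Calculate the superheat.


Formula: Superheat = T_pour - T_melt
Superheat = 1249 - 1191 = 58 deg C


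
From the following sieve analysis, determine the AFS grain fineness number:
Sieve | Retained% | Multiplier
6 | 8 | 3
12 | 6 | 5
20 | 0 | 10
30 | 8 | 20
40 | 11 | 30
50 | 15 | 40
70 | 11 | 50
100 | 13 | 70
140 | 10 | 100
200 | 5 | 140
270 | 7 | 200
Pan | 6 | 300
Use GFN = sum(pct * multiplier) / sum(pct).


Formula: GFN = sum(pct * multiplier) / sum(pct)
sum(pct * multiplier) = 7504
sum(pct) = 100
GFN = 7504 / 100 = 75.04

Final answer: 75.04


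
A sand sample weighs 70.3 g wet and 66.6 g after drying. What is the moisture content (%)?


Formula: MC = (W_wet - W_dry) / W_wet * 100
Water mass = 70.3 - 66.6 = 3.7 g
MC = 3.7 / 70.3 * 100 = 5.2632%


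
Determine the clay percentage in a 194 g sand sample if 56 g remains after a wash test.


Formula: Clay% = (W_total - W_washed) / W_total * 100
Clay mass = 194 - 56 = 138 g
Clay% = 138 / 194 * 100 = 71.1340%

Answer: 71.1340%


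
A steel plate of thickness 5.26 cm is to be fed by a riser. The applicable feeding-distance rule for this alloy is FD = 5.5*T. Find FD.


Formula: FD = 5.5 * T  (riser feeding-distance rule)
FD = 5.5 * 5.26 cm = 28.9300 cm


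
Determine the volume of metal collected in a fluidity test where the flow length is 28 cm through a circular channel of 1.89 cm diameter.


Formula: V = pi * (d/2)^2 * L  (cylinder volume)
Radius = 1.89/2 = 0.945 cm
V = pi * 0.945^2 * 28 = 78.5546 cm^3


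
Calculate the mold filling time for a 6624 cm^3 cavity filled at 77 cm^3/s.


Formula: t_fill = V_mold / Q_flow
t = 6624 cm^3 / 77 cm^3/s = 86.0260 s


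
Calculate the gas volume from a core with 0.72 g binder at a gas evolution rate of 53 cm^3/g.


Formula: V_gas = W_binder * gas_evolution_rate
V = 0.72 g * 53 cm^3/g = 38.1600 cm^3

38.1600 cm^3


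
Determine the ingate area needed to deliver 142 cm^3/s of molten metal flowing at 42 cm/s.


Formula: A_ingate = Q / v  (continuity equation)
A = 142 cm^3/s / 42 cm/s = 3.3810 cm^2

3.3810 cm^2


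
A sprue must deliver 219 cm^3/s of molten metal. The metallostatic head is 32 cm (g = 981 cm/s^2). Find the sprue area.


Formula: v = sqrt(2*g*h), A = Q/v
Velocity: v = sqrt(2 * 981 * 32) = sqrt(62784) = 250.5674 cm/s
Sprue area: A = Q / v = 219 / 250.5674 = 0.8740 cm^2

0.8740 cm^2


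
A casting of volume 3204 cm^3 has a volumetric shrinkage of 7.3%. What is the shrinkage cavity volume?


Formula: V_shrink = V_casting * shrinkage_pct / 100
V_shrink = 3204 cm^3 * 7.3 / 100 = 233.8920 cm^3

Final answer: 233.8920 cm^3


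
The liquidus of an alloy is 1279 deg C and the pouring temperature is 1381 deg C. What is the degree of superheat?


Formula: Superheat = T_pour - T_melt
Superheat = 1381 - 1279 = 102 deg C


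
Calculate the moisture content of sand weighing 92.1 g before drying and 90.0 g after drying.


Formula: MC = (W_wet - W_dry) / W_wet * 100
Water mass = 92.1 - 90.0 = 2.1 g
MC = 2.1 / 92.1 * 100 = 2.2801%


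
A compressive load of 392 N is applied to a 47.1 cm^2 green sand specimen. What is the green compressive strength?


Formula: Compressive Strength = Force / Area
Strength = 392 N / 47.1 cm^2 = 8.3227 N/cm^2

Final answer: 8.3227 N/cm^2


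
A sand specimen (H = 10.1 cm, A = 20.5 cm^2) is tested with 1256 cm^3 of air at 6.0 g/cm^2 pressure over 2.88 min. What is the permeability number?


Formula: Permeability Number P = (V * H) / (p * A * t)
Numerator: V * H = 1256 * 10.1 = 12685.6
Denominator: p * A * t = 6.0 * 20.5 * 2.88 = 354.24
P = 12685.6 / 354.24 = 35.8107

Final answer: 35.8107


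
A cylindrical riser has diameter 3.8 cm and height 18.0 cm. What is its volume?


Formula: V = pi * (D/2)^2 * H  (cylinder volume)
Radius = D/2 = 3.8/2 = 1.9 cm
V = pi * 1.9^2 * 18.0 = 204.1407 cm^3


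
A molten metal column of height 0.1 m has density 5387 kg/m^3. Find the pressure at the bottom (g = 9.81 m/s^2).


Formula: P = rho * g * h
rho * g = 5387 * 9.81 = 52846.47 N/m^3
P = 52846.47 * 0.1 = 5284.6470 Pa


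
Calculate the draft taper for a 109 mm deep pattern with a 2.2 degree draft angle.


Formula: taper = depth * tan(draft_angle)
tan(2.2 deg) = 0.0384161
taper = 109 mm * 0.0384161 = 4.1874 mm

Answer: 4.1874 mm


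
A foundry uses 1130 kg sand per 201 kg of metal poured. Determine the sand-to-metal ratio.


Formula: Sand-to-Metal Ratio = W_sand / W_metal
Ratio = 1130 kg / 201 kg = 5.6219


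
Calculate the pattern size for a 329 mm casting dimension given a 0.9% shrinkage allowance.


Formula: L_pattern = L_casting * (1 + shrinkage_rate/100)
Shrinkage factor = 1 + 0.9/100 = 1.009
L_pattern = 329 mm * 1.009 = 331.9610 mm

331.9610 mm


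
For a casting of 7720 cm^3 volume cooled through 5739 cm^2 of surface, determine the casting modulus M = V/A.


Formula: Casting Modulus M = V / A
M = 7720 cm^3 / 5739 cm^2 = 1.3452 cm

1.3452 cm


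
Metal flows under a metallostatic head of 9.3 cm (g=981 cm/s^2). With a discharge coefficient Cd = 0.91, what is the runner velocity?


Formula: v = Cd * sqrt(2 * g * h)  (Torricelli with discharge coefficient)
2*g*h = 2 * 981 * 9.3 = 18246.6 cm^2/s^2
sqrt(18246.6) = 135.07998 cm/s
v = 0.91 * 135.07998 = 122.9228 cm/s


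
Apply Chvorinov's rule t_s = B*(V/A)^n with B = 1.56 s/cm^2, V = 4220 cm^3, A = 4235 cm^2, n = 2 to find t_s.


Formula: t_s = B * (V/A)^n  (Chvorinov's rule, n=2)
Modulus M = V/A = 4220/4235 = 0.996458 cm
M^2 = 0.996458^2 = 0.992929 cm^2
t_s = 1.56 * 0.992929 = 1.5490 s

Final answer: 1.5490 s


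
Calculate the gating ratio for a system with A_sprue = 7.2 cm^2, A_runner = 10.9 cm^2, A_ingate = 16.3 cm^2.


Sprue:Runner:Ingate = 1 : 10.9/7.2 : 16.3/7.2 = 1:1.51:2.26


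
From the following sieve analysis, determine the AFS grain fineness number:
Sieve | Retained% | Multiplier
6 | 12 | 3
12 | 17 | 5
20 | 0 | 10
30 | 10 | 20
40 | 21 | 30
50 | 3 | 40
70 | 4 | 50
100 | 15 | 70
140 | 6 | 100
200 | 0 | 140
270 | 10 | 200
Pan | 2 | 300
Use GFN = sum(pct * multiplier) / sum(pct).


Formula: GFN = sum(pct * multiplier) / sum(pct)
sum(pct * multiplier) = 5521
sum(pct) = 100
GFN = 5521 / 100 = 55.21

55.21


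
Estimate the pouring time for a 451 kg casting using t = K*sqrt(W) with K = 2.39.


Formula: t = K * sqrt(W)
sqrt(W) = sqrt(451) = 21.23676
t = 2.39 * 21.23676 = 50.7559 s

50.7559 s


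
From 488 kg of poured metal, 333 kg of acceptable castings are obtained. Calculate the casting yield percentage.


Formula: Casting Yield = (W_good / W_total) * 100
Yield = (333 kg / 488 kg) * 100 = 68.2377%

Answer: 68.2377%


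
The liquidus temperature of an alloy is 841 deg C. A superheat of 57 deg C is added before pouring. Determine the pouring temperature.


Formula: T_pour = T_melt + Superheat
T_pour = 841 + 57 = 898 deg C

Answer: 898 deg C


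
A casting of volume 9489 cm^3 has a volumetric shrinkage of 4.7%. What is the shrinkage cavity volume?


Formula: V_shrink = V_casting * shrinkage_pct / 100
V_shrink = 9489 cm^3 * 4.7 / 100 = 445.9830 cm^3


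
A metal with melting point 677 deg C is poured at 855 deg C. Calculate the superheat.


Formula: Superheat = T_pour - T_melt
Superheat = 855 - 677 = 178 deg C

Answer: 178 deg C


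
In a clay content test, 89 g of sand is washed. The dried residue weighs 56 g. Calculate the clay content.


Formula: Clay% = (W_total - W_washed) / W_total * 100
Clay mass = 89 - 56 = 33 g
Clay% = 33 / 89 * 100 = 37.0787%

Answer: 37.0787%


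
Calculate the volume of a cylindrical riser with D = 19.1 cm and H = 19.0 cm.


Formula: V = pi * (D/2)^2 * H  (cylinder volume)
Radius = D/2 = 19.1/2 = 9.55 cm
V = pi * 9.55^2 * 19.0 = 5443.9010 cm^3

Final answer: 5443.9010 cm^3


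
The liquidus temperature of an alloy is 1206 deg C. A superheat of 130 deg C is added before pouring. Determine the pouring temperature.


Formula: T_pour = T_melt + Superheat
T_pour = 1206 + 130 = 1336 deg C


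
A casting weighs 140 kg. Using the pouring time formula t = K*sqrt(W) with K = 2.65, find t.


Formula: t = K * sqrt(W)
sqrt(W) = sqrt(140) = 11.83216
t = 2.65 * 11.83216 = 31.3552 s

Final answer: 31.3552 s


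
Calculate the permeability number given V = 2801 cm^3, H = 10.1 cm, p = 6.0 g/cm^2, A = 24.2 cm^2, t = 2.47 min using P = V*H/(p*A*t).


Formula: Permeability Number P = (V * H) / (p * A * t)
Numerator: V * H = 2801 * 10.1 = 28290.1
Denominator: p * A * t = 6.0 * 24.2 * 2.47 = 358.644
P = 28290.1 / 358.644 = 78.8807

Final answer: 78.8807


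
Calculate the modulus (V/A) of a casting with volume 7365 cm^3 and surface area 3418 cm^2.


Formula: Casting Modulus M = V / A
M = 7365 cm^3 / 3418 cm^2 = 2.1548 cm


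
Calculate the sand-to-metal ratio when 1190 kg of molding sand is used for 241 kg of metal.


Formula: Sand-to-Metal Ratio = W_sand / W_metal
Ratio = 1190 kg / 241 kg = 4.9378

Final answer: 4.9378


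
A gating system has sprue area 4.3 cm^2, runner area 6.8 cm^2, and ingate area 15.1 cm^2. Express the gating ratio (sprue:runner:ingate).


Sprue:Runner:Ingate = 1 : 6.8/4.3 : 15.1/4.3 = 1:1.58:3.51


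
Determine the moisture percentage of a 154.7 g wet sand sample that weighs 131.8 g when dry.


Formula: MC = (W_wet - W_dry) / W_wet * 100
Water mass = 154.7 - 131.8 = 22.9 g
MC = 22.9 / 154.7 * 100 = 14.8028%

Final answer: 14.8028%


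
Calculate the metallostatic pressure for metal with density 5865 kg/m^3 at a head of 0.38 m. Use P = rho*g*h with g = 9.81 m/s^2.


Formula: P = rho * g * h
rho * g = 5865 * 9.81 = 57535.65 N/m^3
P = 57535.65 * 0.38 = 21863.5470 Pa

Final answer: 21863.5470 Pa


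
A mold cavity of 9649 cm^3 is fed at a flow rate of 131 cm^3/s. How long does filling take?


Formula: t_fill = V_mold / Q_flow
t = 9649 cm^3 / 131 cm^3/s = 73.6565 s


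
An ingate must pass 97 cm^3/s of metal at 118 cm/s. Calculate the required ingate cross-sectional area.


Formula: A_ingate = Q / v  (continuity equation)
A = 97 cm^3/s / 118 cm/s = 0.8220 cm^2


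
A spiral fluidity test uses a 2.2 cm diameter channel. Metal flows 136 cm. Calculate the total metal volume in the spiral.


Formula: V = pi * (d/2)^2 * L  (cylinder volume)
Radius = 2.2/2 = 1.1 cm
V = pi * 1.1^2 * 136 = 516.9805 cm^3

516.9805 cm^3


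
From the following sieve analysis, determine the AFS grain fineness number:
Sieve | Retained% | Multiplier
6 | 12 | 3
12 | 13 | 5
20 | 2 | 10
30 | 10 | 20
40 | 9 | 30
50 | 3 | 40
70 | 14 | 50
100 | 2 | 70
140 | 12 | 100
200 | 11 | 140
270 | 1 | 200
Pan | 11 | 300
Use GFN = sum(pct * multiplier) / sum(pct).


Formula: GFN = sum(pct * multiplier) / sum(pct)
sum(pct * multiplier) = 7791
sum(pct) = 100
GFN = 7791 / 100 = 77.91

77.91


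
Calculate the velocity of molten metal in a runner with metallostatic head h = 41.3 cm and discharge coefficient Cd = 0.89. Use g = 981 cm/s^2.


Formula: v = Cd * sqrt(2 * g * h)  (Torricelli with discharge coefficient)
2*g*h = 2 * 981 * 41.3 = 81030.6 cm^2/s^2
sqrt(81030.6) = 284.65874 cm/s
v = 0.89 * 284.65874 = 253.3463 cm/s


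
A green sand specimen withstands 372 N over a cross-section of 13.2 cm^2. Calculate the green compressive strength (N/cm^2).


Formula: Compressive Strength = Force / Area
Strength = 372 N / 13.2 cm^2 = 28.1818 N/cm^2

Answer: 28.1818 N/cm^2


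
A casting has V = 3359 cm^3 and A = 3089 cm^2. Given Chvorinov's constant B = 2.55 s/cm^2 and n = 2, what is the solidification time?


Formula: t_s = B * (V/A)^n  (Chvorinov's rule, n=2)
Modulus M = V/A = 3359/3089 = 1.087407 cm
M^2 = 1.087407^2 = 1.182454 cm^2
t_s = 2.55 * 1.182454 = 3.0153 s

Final answer: 3.0153 s


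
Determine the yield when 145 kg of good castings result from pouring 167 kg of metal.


Formula: Casting Yield = (W_good / W_total) * 100
Yield = (145 kg / 167 kg) * 100 = 86.8263%

86.8263%


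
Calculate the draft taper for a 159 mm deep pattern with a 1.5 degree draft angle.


Formula: taper = depth * tan(draft_angle)
tan(1.5 deg) = 0.0261859
taper = 159 mm * 0.0261859 = 4.1636 mm

4.1636 mm


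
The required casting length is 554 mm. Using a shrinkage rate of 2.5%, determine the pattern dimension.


Formula: L_pattern = L_casting * (1 + shrinkage_rate/100)
Shrinkage factor = 1 + 2.5/100 = 1.025
L_pattern = 554 mm * 1.025 = 567.8500 mm

Answer: 567.8500 mm


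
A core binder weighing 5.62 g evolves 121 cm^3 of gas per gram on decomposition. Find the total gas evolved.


Formula: V_gas = W_binder * gas_evolution_rate
V = 5.62 g * 121 cm^3/g = 680.0200 cm^3

680.0200 cm^3


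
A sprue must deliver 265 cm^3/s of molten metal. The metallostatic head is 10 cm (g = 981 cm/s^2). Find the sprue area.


Formula: v = sqrt(2*g*h), A = Q/v
Velocity: v = sqrt(2 * 981 * 10) = sqrt(19620) = 140.0714 cm/s
Sprue area: A = Q / v = 265 / 140.0714 = 1.8919 cm^2

1.8919 cm^2


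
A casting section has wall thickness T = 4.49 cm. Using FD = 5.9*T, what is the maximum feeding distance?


Formula: FD = 5.9 * T  (riser feeding-distance rule)
FD = 5.9 * 4.49 cm = 26.4910 cm

Answer: 26.4910 cm


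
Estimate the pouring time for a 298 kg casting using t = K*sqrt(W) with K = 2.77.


Formula: t = K * sqrt(W)
sqrt(W) = sqrt(298) = 17.26268
t = 2.77 * 17.26268 = 47.8176 s

47.8176 s


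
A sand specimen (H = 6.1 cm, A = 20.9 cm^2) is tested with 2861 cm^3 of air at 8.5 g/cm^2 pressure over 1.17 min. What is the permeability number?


Formula: Permeability Number P = (V * H) / (p * A * t)
Numerator: V * H = 2861 * 6.1 = 17452.1
Denominator: p * A * t = 8.5 * 20.9 * 1.17 = 207.8505
P = 17452.1 / 207.8505 = 83.9647

Answer: 83.9647


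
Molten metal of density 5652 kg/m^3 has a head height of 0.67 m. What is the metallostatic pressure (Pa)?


Formula: P = rho * g * h
rho * g = 5652 * 9.81 = 55446.12 N/m^3
P = 55446.12 * 0.67 = 37148.9004 Pa

Answer: 37148.9004 Pa


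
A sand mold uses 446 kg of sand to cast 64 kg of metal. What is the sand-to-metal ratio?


Formula: Sand-to-Metal Ratio = W_sand / W_metal
Ratio = 446 kg / 64 kg = 6.9688

Final answer: 6.9688


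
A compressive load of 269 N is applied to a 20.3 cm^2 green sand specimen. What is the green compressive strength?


Formula: Compressive Strength = Force / Area
Strength = 269 N / 20.3 cm^2 = 13.2512 N/cm^2


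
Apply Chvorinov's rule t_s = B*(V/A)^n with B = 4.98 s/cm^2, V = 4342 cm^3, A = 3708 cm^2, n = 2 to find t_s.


Formula: t_s = B * (V/A)^n  (Chvorinov's rule, n=2)
Modulus M = V/A = 4342/3708 = 1.170982 cm
M^2 = 1.170982^2 = 1.371199 cm^2
t_s = 4.98 * 1.371199 = 6.8286 s

Answer: 6.8286 s


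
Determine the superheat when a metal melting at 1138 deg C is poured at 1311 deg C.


Formula: Superheat = T_pour - T_melt
Superheat = 1311 - 1138 = 173 deg C


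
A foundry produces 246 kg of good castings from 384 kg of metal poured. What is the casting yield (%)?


Formula: Casting Yield = (W_good / W_total) * 100
Yield = (246 kg / 384 kg) * 100 = 64.0625%

64.0625%


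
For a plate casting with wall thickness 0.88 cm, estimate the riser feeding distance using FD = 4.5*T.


Formula: FD = 4.5 * T  (riser feeding-distance rule)
FD = 4.5 * 0.88 cm = 3.9600 cm

Final answer: 3.9600 cm


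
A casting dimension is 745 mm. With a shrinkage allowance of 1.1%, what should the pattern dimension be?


Formula: L_pattern = L_casting * (1 + shrinkage_rate/100)
Shrinkage factor = 1 + 1.1/100 = 1.011
L_pattern = 745 mm * 1.011 = 753.1950 mm

Answer: 753.1950 mm


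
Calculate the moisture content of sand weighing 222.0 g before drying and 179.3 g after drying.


Formula: MC = (W_wet - W_dry) / W_wet * 100
Water mass = 222.0 - 179.3 = 42.7 g
MC = 42.7 / 222.0 * 100 = 19.2342%


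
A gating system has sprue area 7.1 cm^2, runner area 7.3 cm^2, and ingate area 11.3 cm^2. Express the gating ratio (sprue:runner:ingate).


Sprue:Runner:Ingate = 1 : 7.3/7.1 : 11.3/7.1 = 1:1.03:1.59

Answer: 1:1.03:1.59


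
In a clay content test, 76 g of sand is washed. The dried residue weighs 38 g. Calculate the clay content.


Formula: Clay% = (W_total - W_washed) / W_total * 100
Clay mass = 76 - 38 = 38 g
Clay% = 38 / 76 * 100 = 50.0000%

50.0000%


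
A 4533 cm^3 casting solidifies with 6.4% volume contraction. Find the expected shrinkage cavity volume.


Formula: V_shrink = V_casting * shrinkage_pct / 100
V_shrink = 4533 cm^3 * 6.4 / 100 = 290.1120 cm^3

Answer: 290.1120 cm^3


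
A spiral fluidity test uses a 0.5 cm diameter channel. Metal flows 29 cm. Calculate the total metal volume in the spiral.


Formula: V = pi * (d/2)^2 * L  (cylinder volume)
Radius = 0.5/2 = 0.25 cm
V = pi * 0.25^2 * 29 = 5.6941 cm^3


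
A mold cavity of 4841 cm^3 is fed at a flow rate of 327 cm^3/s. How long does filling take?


Formula: t_fill = V_mold / Q_flow
t = 4841 cm^3 / 327 cm^3/s = 14.8043 s

14.8043 s


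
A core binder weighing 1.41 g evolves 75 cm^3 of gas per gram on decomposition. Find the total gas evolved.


Formula: V_gas = W_binder * gas_evolution_rate
V = 1.41 g * 75 cm^3/g = 105.7500 cm^3

105.7500 cm^3


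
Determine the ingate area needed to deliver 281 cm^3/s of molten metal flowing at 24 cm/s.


Formula: A_ingate = Q / v  (continuity equation)
A = 281 cm^3/s / 24 cm/s = 11.7083 cm^2

Answer: 11.7083 cm^2


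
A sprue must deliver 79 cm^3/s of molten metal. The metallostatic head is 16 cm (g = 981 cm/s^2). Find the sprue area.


Formula: v = sqrt(2*g*h), A = Q/v
Velocity: v = sqrt(2 * 981 * 16) = sqrt(31392) = 177.1779 cm/s
Sprue area: A = Q / v = 79 / 177.1779 = 0.4459 cm^2


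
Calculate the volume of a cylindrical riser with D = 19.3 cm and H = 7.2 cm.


Formula: V = pi * (D/2)^2 * H  (cylinder volume)
Radius = D/2 = 19.3/2 = 9.65 cm
V = pi * 9.65^2 * 7.2 = 2106.3813 cm^3

Final answer: 2106.3813 cm^3


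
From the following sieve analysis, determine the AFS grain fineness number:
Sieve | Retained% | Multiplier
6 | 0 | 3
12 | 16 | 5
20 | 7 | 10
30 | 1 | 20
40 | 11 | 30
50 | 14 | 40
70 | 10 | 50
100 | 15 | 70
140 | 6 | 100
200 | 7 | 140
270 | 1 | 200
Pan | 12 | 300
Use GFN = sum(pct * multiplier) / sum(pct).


Formula: GFN = sum(pct * multiplier) / sum(pct)
sum(pct * multiplier) = 7990
sum(pct) = 100
GFN = 7990 / 100 = 79.90

79.90


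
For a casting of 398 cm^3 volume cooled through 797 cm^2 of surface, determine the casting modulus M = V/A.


Formula: Casting Modulus M = V / A
M = 398 cm^3 / 797 cm^2 = 0.4994 cm

Final answer: 0.4994 cm


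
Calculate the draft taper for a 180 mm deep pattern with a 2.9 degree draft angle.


Formula: taper = depth * tan(draft_angle)
tan(2.9 deg) = 0.0506578
taper = 180 mm * 0.0506578 = 9.1184 mm

Final answer: 9.1184 mm


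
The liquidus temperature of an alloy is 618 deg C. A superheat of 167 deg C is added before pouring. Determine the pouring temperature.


Formula: T_pour = T_melt + Superheat
T_pour = 618 + 167 = 785 deg C

785 deg C


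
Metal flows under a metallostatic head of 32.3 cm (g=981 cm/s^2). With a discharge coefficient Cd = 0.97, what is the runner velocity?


Formula: v = Cd * sqrt(2 * g * h)  (Torricelli with discharge coefficient)
2*g*h = 2 * 981 * 32.3 = 63372.6 cm^2/s^2
sqrt(63372.6) = 251.73915 cm/s
v = 0.97 * 251.73915 = 244.1870 cm/s

244.1870 cm/s


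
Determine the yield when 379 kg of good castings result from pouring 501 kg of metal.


Formula: Casting Yield = (W_good / W_total) * 100
Yield = (379 kg / 501 kg) * 100 = 75.6487%

Final answer: 75.6487%


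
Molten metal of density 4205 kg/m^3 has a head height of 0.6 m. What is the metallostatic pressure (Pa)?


Formula: P = rho * g * h
rho * g = 4205 * 9.81 = 41251.05 N/m^3
P = 41251.05 * 0.6 = 24750.6300 Pa

Answer: 24750.6300 Pa


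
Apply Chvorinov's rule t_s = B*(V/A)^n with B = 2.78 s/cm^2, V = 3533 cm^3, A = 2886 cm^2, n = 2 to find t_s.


Formula: t_s = B * (V/A)^n  (Chvorinov's rule, n=2)
Modulus M = V/A = 3533/2886 = 1.224186 cm
M^2 = 1.224186^2 = 1.498631 cm^2
t_s = 2.78 * 1.498631 = 4.1662 s


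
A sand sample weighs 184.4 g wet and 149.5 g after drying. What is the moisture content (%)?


Formula: MC = (W_wet - W_dry) / W_wet * 100
Water mass = 184.4 - 149.5 = 34.9 g
MC = 34.9 / 184.4 * 100 = 18.9262%

Final answer: 18.9262%


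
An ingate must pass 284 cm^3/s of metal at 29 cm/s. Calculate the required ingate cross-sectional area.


Formula: A_ingate = Q / v  (continuity equation)
A = 284 cm^3/s / 29 cm/s = 9.7931 cm^2

Answer: 9.7931 cm^2


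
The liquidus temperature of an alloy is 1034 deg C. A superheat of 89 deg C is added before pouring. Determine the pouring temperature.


Formula: T_pour = T_melt + Superheat
T_pour = 1034 + 89 = 1123 deg C


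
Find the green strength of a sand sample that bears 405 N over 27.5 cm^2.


Formula: Compressive Strength = Force / Area
Strength = 405 N / 27.5 cm^2 = 14.7273 N/cm^2

Final answer: 14.7273 N/cm^2


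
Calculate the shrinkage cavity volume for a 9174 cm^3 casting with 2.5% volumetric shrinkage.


Formula: V_shrink = V_casting * shrinkage_pct / 100
V_shrink = 9174 cm^3 * 2.5 / 100 = 229.3500 cm^3

Answer: 229.3500 cm^3


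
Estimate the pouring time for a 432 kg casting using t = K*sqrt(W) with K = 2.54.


Formula: t = K * sqrt(W)
sqrt(W) = sqrt(432) = 20.78461
t = 2.54 * 20.78461 = 52.7929 s

Final answer: 52.7929 s


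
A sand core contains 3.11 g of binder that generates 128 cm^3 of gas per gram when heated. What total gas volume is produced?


Formula: V_gas = W_binder * gas_evolution_rate
V = 3.11 g * 128 cm^3/g = 398.0800 cm^3

Final answer: 398.0800 cm^3


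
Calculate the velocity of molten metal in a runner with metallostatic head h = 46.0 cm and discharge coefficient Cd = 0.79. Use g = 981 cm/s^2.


Formula: v = Cd * sqrt(2 * g * h)  (Torricelli with discharge coefficient)
2*g*h = 2 * 981 * 46.0 = 90252.0 cm^2/s^2
sqrt(90252.0) = 300.41971 cm/s
v = 0.79 * 300.41971 = 237.3316 cm/s

237.3316 cm/s


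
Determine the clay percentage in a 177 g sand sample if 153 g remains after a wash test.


Formula: Clay% = (W_total - W_washed) / W_total * 100
Clay mass = 177 - 153 = 24 g
Clay% = 24 / 177 * 100 = 13.5593%

Answer: 13.5593%


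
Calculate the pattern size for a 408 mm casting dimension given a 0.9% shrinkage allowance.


Formula: L_pattern = L_casting * (1 + shrinkage_rate/100)
Shrinkage factor = 1 + 0.9/100 = 1.009
L_pattern = 408 mm * 1.009 = 411.6720 mm

Final answer: 411.6720 mm


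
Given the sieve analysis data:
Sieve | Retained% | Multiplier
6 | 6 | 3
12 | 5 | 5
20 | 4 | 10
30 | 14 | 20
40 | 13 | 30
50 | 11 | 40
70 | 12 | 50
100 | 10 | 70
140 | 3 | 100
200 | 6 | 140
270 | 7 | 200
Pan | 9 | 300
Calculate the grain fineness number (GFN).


Formula: GFN = sum(pct * multiplier) / sum(pct)
sum(pct * multiplier) = 7733
sum(pct) = 100
GFN = 7733 / 100 = 77.33


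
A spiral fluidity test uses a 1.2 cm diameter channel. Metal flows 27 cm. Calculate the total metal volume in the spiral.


Formula: V = pi * (d/2)^2 * L  (cylinder volume)
Radius = 1.2/2 = 0.6 cm
V = pi * 0.6^2 * 27 = 30.5363 cm^3

30.5363 cm^3


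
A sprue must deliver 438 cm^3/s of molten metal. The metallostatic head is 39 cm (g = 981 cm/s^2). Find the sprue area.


Formula: v = sqrt(2*g*h), A = Q/v
Velocity: v = sqrt(2 * 981 * 39) = sqrt(76518) = 276.6189 cm/s
Sprue area: A = Q / v = 438 / 276.6189 = 1.5834 cm^2

Answer: 1.5834 cm^2


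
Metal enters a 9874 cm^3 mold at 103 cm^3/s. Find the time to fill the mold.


Formula: t_fill = V_mold / Q_flow
t = 9874 cm^3 / 103 cm^3/s = 95.8641 s

Final answer: 95.8641 s


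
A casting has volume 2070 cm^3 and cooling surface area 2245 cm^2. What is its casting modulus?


Formula: Casting Modulus M = V / A
M = 2070 cm^3 / 2245 cm^2 = 0.9220 cm

Final answer: 0.9220 cm
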